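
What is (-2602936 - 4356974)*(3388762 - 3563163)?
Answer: 1213815263910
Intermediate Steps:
(-2602936 - 4356974)*(3388762 - 3563163) = -6959910*(-174401) = 1213815263910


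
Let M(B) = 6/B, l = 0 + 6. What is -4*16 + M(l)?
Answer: -63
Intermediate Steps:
l = 6
-4*16 + M(l) = -4*16 + 6/6 = -64 + 6*(⅙) = -64 + 1 = -63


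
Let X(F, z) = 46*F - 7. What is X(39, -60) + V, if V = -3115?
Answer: -1328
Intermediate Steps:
X(F, z) = -7 + 46*F
X(39, -60) + V = (-7 + 46*39) - 3115 = (-7 + 1794) - 3115 = 1787 - 3115 = -1328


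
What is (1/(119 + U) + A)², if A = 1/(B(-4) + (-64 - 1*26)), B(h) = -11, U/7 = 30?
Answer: 51984/1104166441 ≈ 4.7080e-5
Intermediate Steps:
U = 210 (U = 7*30 = 210)
A = -1/101 (A = 1/(-11 + (-64 - 1*26)) = 1/(-11 + (-64 - 26)) = 1/(-11 - 90) = 1/(-101) = -1/101 ≈ -0.0099010)
(1/(119 + U) + A)² = (1/(119 + 210) - 1/101)² = (1/329 - 1/101)² = (-228/33229)² = 51984/1104166441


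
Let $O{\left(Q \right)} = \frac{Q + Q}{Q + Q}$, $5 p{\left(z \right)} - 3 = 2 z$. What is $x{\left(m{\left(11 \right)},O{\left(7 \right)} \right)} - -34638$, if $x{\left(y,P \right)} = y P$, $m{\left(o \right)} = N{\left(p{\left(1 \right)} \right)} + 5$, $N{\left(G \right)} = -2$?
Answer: $34641$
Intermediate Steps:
$p{\left(z \right)} = \frac{3}{5} + \frac{2 z}{5}$
$m{\left(o \right)} = 3$ ($m{\left(o \right)} = -2 + 5 = 3$)
$O{\left(Q \right)} = 1$ ($O{\left(Q \right)} = \frac{2 Q}{2 Q} = 2 Q \frac{1}{2 Q} = 1$)
$x{\left(y,P \right)} = P y$
$x{\left(m{\left(11 \right)},O{\left(7 \right)} \right)} - -34638 = 1 \cdot 3 - -34638 = 3 + 34638 = 34641$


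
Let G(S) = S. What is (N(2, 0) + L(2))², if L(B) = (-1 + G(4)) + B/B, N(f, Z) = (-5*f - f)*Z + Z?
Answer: 16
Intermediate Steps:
N(f, Z) = Z - 6*Z*f (N(f, Z) = (-6*f)*Z + Z = -6*Z*f + Z = Z - 6*Z*f)
L(B) = 4 (L(B) = (-1 + 4) + B/B = 3 + 1 = 4)
(N(2, 0) + L(2))² = (0*(1 - 6*2) + 4)² = (0*(1 - 12) + 4)² = (0*(-11) + 4)² = (0 + 4)² = 4² = 16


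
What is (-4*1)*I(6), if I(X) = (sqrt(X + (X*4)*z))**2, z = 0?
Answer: -24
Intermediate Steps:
I(X) = X (I(X) = (sqrt(X + (X*4)*0))**2 = (sqrt(X + (4*X)*0))**2 = (sqrt(X + 0))**2 = (sqrt(X))**2 = X)
(-4*1)*I(6) = -4*1*6 = -4*6 = -24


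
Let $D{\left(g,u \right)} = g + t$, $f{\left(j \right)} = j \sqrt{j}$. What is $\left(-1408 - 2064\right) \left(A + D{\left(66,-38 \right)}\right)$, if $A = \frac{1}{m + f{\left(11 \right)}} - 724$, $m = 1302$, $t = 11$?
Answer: $\frac{3805084684688}{1693873} + \frac{38192 \sqrt{11}}{1693873} \approx 2.2464 \cdot 10^{6}$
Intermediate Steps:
$f{\left(j \right)} = j^{\frac{3}{2}}$
$D{\left(g,u \right)} = 11 + g$ ($D{\left(g,u \right)} = g + 11 = 11 + g$)
$A = -724 + \frac{1}{1302 + 11 \sqrt{11}}$ ($A = \frac{1}{1302 + 11^{\frac{3}{2}}} - 724 = \frac{1}{1302 + 11 \sqrt{11}} - 724 = -724 + \frac{1}{1302 + 11 \sqrt{11}} \approx -724.0$)
$\left(-1408 - 2064\right) \left(A + D{\left(66,-38 \right)}\right) = \left(-1408 - 2064\right) \left(\left(- \frac{1226362750}{1693873} - \frac{11 \sqrt{11}}{1693873}\right) + \left(11 + 66\right)\right) = - 3472 \left(\left(- \frac{1226362750}{1693873} - \frac{11 \sqrt{11}}{1693873}\right) + 77\right) = - 3472 \left(- \frac{1095934529}{1693873} - \frac{11 \sqrt{11}}{1693873}\right) = \frac{3805084684688}{1693873} + \frac{38192 \sqrt{11}}{1693873}$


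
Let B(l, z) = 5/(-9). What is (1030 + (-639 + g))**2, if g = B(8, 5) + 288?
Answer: 37283236/81 ≈ 4.6029e+5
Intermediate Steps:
B(l, z) = -5/9 (B(l, z) = 5*(-1/9) = -5/9)
g = 2587/9 (g = -5/9 + 288 = 2587/9 ≈ 287.44)
(1030 + (-639 + g))**2 = (1030 + (-639 + 2587/9))**2 = (1030 - 3164/9)**2 = (6106/9)**2 = 37283236/81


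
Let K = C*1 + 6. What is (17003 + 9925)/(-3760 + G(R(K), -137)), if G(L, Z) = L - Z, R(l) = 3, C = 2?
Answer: -6732/905 ≈ -7.4387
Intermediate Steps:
K = 8 (K = 2*1 + 6 = 2 + 6 = 8)
(17003 + 9925)/(-3760 + G(R(K), -137)) = (17003 + 9925)/(-3760 + (3 - 1*(-137))) = 26928/(-3760 + (3 + 137)) = 26928/(-3760 + 140) = 26928/(-3620) = 26928*(-1/3620) = -6732/905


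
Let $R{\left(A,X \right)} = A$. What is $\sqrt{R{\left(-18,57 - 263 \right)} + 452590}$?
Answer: $2 \sqrt{113143} \approx 672.73$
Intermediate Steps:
$\sqrt{R{\left(-18,57 - 263 \right)} + 452590} = \sqrt{-18 + 452590} = \sqrt{452572} = 2 \sqrt{113143}$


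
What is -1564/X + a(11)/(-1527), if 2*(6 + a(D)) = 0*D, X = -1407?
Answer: 798890/716163 ≈ 1.1155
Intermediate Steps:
a(D) = -6 (a(D) = -6 + (0*D)/2 = -6 + (½)*0 = -6 + 0 = -6)
-1564/X + a(11)/(-1527) = -1564/(-1407) - 6/(-1527) = -1564*(-1/1407) - 6*(-1/1527) = 1564/1407 + 2/509 = 798890/716163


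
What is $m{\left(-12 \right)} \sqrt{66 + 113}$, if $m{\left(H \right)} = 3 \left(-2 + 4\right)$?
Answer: $6 \sqrt{179} \approx 80.275$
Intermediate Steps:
$m{\left(H \right)} = 6$ ($m{\left(H \right)} = 3 \cdot 2 = 6$)
$m{\left(-12 \right)} \sqrt{66 + 113} = 6 \sqrt{66 + 113} = 6 \sqrt{179}$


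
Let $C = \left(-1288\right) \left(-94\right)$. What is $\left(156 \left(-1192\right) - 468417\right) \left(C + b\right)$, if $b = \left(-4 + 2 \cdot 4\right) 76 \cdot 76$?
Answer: $-94344304944$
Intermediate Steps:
$C = 121072$
$b = 23104$ ($b = \left(-4 + 8\right) 76 \cdot 76 = 4 \cdot 76 \cdot 76 = 304 \cdot 76 = 23104$)
$\left(156 \left(-1192\right) - 468417\right) \left(C + b\right) = \left(156 \left(-1192\right) - 468417\right) \left(121072 + 23104\right) = \left(-185952 - 468417\right) 144176 = \left(-654369\right) 144176 = -94344304944$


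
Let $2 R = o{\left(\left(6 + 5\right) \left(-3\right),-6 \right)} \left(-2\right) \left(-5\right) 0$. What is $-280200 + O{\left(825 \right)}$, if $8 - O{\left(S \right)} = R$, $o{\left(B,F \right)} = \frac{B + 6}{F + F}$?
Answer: $-280192$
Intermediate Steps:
$o{\left(B,F \right)} = \frac{6 + B}{2 F}$
$R = 0$ ($R = \frac{\frac{6 + \left(6 + 5\right) \left(-3\right)}{2 \left(-6\right)} \left(-2\right) \left(-5\right) 0}{2} = \frac{\frac{1}{2} \left(- \frac{1}{6}\right) \left(6 + 11 \left(-3\right)\right) 10 \cdot 0}{2} = \frac{\frac{1}{2} \left(- \frac{1}{6}\right) \left(6 - 33\right) 0}{2} = \frac{\frac{1}{2} \left(- \frac{1}{6}\right) \left(-27\right) 0}{2} = \frac{\frac{9}{4} \cdot 0}{2} = \frac{1}{2} \cdot 0 = 0$)
$O{\left(S \right)} = 8$ ($O{\left(S \right)} = 8 - 0 = 8 + 0 = 8$)
$-280200 + O{\left(825 \right)} = -280200 + 8 = -280192$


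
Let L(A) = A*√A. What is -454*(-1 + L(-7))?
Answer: 454 + 3178*I*√7 ≈ 454.0 + 8408.2*I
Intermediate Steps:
L(A) = A^(3/2)
-454*(-1 + L(-7)) = -454*(-1 + (-7)^(3/2)) = -454*(-1 - 7*I*√7) = 454 + 3178*I*√7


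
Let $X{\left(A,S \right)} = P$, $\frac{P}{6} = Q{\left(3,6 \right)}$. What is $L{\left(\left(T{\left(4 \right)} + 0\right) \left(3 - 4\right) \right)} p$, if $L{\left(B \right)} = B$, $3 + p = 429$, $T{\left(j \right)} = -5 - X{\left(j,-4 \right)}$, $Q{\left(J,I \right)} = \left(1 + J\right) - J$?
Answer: $4686$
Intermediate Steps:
$Q{\left(J,I \right)} = 1$
$P = 6$ ($P = 6 \cdot 1 = 6$)
$X{\left(A,S \right)} = 6$
$T{\left(j \right)} = -11$ ($T{\left(j \right)} = -5 - 6 = -11$)
$p = 426$ ($p = -3 + 429 = 426$)
$L{\left(\left(T{\left(4 \right)} + 0\right) \left(3 - 4\right) \right)} p = \left(-11 + 0\right) \left(3 - 4\right) 426 = \left(-11\right) \left(-1\right) 426 = 11 \cdot 426 = 4686$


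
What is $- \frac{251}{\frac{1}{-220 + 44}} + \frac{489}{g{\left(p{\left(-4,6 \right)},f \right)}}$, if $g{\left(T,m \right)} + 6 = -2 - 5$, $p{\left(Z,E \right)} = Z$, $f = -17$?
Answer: $\frac{573799}{13} \approx 44138.0$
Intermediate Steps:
$g{\left(T,m \right)} = -13$ ($g{\left(T,m \right)} = -6 - 7 = -13$)
$- \frac{251}{\frac{1}{-220 + 44}} + \frac{489}{g{\left(p{\left(-4,6 \right)},f \right)}} = - \frac{251}{\frac{1}{-220 + 44}} + \frac{489}{-13} = - \frac{251}{\frac{1}{-176}} + 489 \left(- \frac{1}{13}\right) = - \frac{251}{- \frac{1}{176}} - \frac{489}{13} = \left(-251\right) \left(-176\right) - \frac{489}{13} = 44176 - \frac{489}{13} = \frac{573799}{13}$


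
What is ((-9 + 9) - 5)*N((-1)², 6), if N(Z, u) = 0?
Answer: 0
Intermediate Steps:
((-9 + 9) - 5)*N((-1)², 6) = ((-9 + 9) - 5)*0 = (0 - 5)*0 = -5*0 = 0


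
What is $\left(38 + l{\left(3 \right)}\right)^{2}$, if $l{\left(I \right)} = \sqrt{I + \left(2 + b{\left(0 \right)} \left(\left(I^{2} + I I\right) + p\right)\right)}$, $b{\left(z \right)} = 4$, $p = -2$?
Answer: $\left(38 + \sqrt{69}\right)^{2} \approx 2144.3$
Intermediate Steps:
$l{\left(I \right)} = \sqrt{-6 + I + 8 I^{2}}$ ($l{\left(I \right)} = \sqrt{I + \left(2 + 4 \left(\left(I^{2} + I I\right) - 2\right)\right)} = \sqrt{I + \left(2 + 4 \left(\left(I^{2} + I^{2}\right) - 2\right)\right)} = \sqrt{I + \left(2 + 4 \left(2 I^{2} - 2\right)\right)} = \sqrt{I + \left(2 + 4 \left(-2 + 2 I^{2}\right)\right)} = \sqrt{I + \left(2 + \left(-8 + 8 I^{2}\right)\right)} = \sqrt{I + \left(-6 + 8 I^{2}\right)} = \sqrt{-6 + I + 8 I^{2}}$)
$\left(38 + l{\left(3 \right)}\right)^{2} = \left(38 + \sqrt{-6 + 3 + 8 \cdot 3^{2}}\right)^{2} = \left(38 + \sqrt{-6 + 3 + 8 \cdot 9}\right)^{2} = \left(38 + \sqrt{-6 + 3 + 72}\right)^{2} = \left(38 + \sqrt{69}\right)^{2}$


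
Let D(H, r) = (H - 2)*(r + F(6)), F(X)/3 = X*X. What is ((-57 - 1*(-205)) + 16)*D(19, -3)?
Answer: 292740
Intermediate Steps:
F(X) = 3*X**2 (F(X) = 3*(X*X) = 3*X**2)
D(H, r) = (-2 + H)*(108 + r) (D(H, r) = (H - 2)*(r + 3*6**2) = (-2 + H)*(r + 3*36) = (-2 + H)*(r + 108) = (-2 + H)*(108 + r))
((-57 - 1*(-205)) + 16)*D(19, -3) = ((-57 - 1*(-205)) + 16)*(-216 - 2*(-3) + 108*19 + 19*(-3)) = ((-57 + 205) + 16)*(-216 + 6 + 2052 - 57) = (148 + 16)*1785 = 164*1785 = 292740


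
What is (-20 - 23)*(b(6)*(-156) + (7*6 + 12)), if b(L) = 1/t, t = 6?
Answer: -1204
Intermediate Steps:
b(L) = ⅙ (b(L) = 1/6 = ⅙)
(-20 - 23)*(b(6)*(-156) + (7*6 + 12)) = (-20 - 23)*((⅙)*(-156) + (7*6 + 12)) = -43*(-26 + (42 + 12)) = -43*(-26 + 54) = -43*28 = -1204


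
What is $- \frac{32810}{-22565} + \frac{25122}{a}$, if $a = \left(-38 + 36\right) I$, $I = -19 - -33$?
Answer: $- \frac{56595925}{63182} \approx -895.76$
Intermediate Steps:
$I = 14$ ($I = -19 + 33 = 14$)
$a = -28$ ($a = \left(-38 + 36\right) 14 = \left(-2\right) 14 = -28$)
$- \frac{32810}{-22565} + \frac{25122}{a} = - \frac{32810}{-22565} + \frac{25122}{-28} = \left(-32810\right) \left(- \frac{1}{22565}\right) + 25122 \left(- \frac{1}{28}\right) = \frac{6562}{4513} - \frac{12561}{14} = - \frac{56595925}{63182}$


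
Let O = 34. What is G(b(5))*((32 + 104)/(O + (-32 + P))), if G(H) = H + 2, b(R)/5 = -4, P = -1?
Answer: -2448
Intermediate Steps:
b(R) = -20 (b(R) = 5*(-4) = -20)
G(H) = 2 + H
G(b(5))*((32 + 104)/(O + (-32 + P))) = (2 - 20)*((32 + 104)/(34 + (-32 - 1))) = -2448/(34 - 33) = -2448/1 = -2448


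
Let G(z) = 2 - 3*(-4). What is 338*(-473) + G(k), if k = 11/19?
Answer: -159860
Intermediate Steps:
k = 11/19 (k = 11*(1/19) = 11/19 ≈ 0.57895)
G(z) = 14 (G(z) = 2 + 12 = 14)
338*(-473) + G(k) = 338*(-473) + 14 = -159874 + 14 = -159860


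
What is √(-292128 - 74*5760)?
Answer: 4*I*√44898 ≈ 847.57*I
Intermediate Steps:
√(-292128 - 74*5760) = √(-292128 - 426240) = √(-718368) = 4*I*√44898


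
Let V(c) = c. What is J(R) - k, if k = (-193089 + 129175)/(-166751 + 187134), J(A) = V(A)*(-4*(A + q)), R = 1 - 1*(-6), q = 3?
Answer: -5643326/20383 ≈ -276.86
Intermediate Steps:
R = 7 (R = 1 + 6 = 7)
J(A) = A*(-12 - 4*A) (J(A) = A*(-4*(A + 3)) = A*(-4*(3 + A)) = A*(-12 - 4*A))
k = -63914/20383 ≈ -3.1357
J(R) - k = -4*7*(3 + 7) - 1*(-63914/20383) = -4*7*10 + 63914/20383 = -280 + 63914/20383 = -5643326/20383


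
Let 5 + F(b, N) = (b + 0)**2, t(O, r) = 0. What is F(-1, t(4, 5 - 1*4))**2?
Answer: 16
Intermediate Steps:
F(b, N) = -5 + b**2 (F(b, N) = -5 + (b + 0)**2 = -5 + b**2)
F(-1, t(4, 5 - 1*4))**2 = (-5 + (-1)**2)**2 = (-5 + 1)**2 = (-4)**2 = 16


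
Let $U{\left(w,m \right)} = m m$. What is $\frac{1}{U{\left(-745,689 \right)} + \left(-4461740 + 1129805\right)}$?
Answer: $- \frac{1}{2857214} \approx -3.4999 \cdot 10^{-7}$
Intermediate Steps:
$U{\left(w,m \right)} = m^{2}$
$\frac{1}{U{\left(-745,689 \right)} + \left(-4461740 + 1129805\right)} = \frac{1}{689^{2} + \left(-4461740 + 1129805\right)} = \frac{1}{474721 - 3331935} = \frac{1}{-2857214} = - \frac{1}{2857214}$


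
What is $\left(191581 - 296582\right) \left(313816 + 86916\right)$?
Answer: $-42077260732$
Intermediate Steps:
$\left(191581 - 296582\right) \left(313816 + 86916\right) = \left(-105001\right) 400732 = -42077260732$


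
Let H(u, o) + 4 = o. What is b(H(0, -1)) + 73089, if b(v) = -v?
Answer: 73094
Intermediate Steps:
H(u, o) = -4 + o
b(H(0, -1)) + 73089 = -(-4 - 1) + 73089 = -1*(-5) + 73089 = 5 + 73089 = 73094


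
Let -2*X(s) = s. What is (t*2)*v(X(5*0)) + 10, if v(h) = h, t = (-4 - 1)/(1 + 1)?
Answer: 10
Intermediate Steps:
t = -5/2 ≈ -2.5000
X(s) = -s/2
(t*2)*v(X(5*0)) + 10 = (-5/2*2)*(-5*0/2) + 10 = -(-5)*0/2 + 10 = -5*0 + 10 = 0 + 10 = 10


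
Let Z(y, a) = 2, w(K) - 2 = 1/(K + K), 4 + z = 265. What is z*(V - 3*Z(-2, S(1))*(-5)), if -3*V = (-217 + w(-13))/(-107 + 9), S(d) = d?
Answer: 19464423/2548 ≈ 7639.1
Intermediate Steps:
z = 261 (z = -4 + 265 = 261)
w(K) = 2 + 1/(2*K) (w(K) = 2 + 1/(K + K) = 2 + 1/(2*K))
V = -5591/7644 (V = -(-217 + (2 + (½)/(-13)))/(3*(-107 + 9)) = -(-217 + (2 + (½)*(-1/13)))/(3*(-98)) = -(-217 + (2 - 1/26))*(-1)/(3*98) = -(-217 + 51/26)*(-1)/(3*98) = -(-5591)*(-1)/(78*98) = -⅓*5591/2548 = -5591/7644 ≈ -0.73142)
z*(V - 3*Z(-2, S(1))*(-5)) = 261*(-5591/7644 - 3*2*(-5)) = 261*(-5591/7644 - 6*(-5)) = 261*(-5591/7644 + 30) = 261*(223729/7644) = 19464423/2548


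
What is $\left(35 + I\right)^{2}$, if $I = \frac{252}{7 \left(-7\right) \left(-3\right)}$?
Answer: $\frac{66049}{49} \approx 1347.9$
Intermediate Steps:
$I = \frac{12}{7}$ ($I = \frac{252}{\left(-49\right) \left(-3\right)} = \frac{252}{147} = 252 \cdot \frac{1}{147} = \frac{12}{7} \approx 1.7143$)
$\left(35 + I\right)^{2} = \left(35 + \frac{12}{7}\right)^{2} = \left(\frac{257}{7}\right)^{2} = \frac{66049}{49}$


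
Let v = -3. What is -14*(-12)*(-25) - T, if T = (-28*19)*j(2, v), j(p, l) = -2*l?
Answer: -1008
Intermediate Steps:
T = -3192 (T = (-28*19)*(-2*(-3)) = -532*6 = -3192)
-14*(-12)*(-25) - T = -14*(-12)*(-25) - 1*(-3192) = 168*(-25) + 3192 = -4200 + 3192 = -1008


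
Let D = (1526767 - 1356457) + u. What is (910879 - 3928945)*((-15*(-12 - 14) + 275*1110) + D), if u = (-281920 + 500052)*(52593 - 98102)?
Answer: 29958811740837708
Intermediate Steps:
u = -9926969188 (u = 218132*(-45509) = -9926969188)
D = -9926798878 (D = (1526767 - 1356457) - 9926969188 = 170310 - 9926969188 = -9926798878)
(910879 - 3928945)*((-15*(-12 - 14) + 275*1110) + D) = (910879 - 3928945)*((-15*(-12 - 14) + 275*1110) - 9926798878) = -3018066*((-15*(-26) + 305250) - 9926798878) = -3018066*((390 + 305250) - 9926798878) = -3018066*(305640 - 9926798878) = -3018066*(-9926493238) = 29958811740837708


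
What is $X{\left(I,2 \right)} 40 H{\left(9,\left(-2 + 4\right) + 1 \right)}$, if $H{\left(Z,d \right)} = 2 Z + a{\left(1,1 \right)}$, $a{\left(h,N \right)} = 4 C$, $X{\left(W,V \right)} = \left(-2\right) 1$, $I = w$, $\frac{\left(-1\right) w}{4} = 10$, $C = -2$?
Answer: $-800$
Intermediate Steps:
$w = -40$ ($w = \left(-4\right) 10 = -40$)
$I = -40$
$X{\left(W,V \right)} = -2$
$a{\left(h,N \right)} = -8$ ($a{\left(h,N \right)} = 4 \left(-2\right) = -8$)
$H{\left(Z,d \right)} = -8 + 2 Z$ ($H{\left(Z,d \right)} = 2 Z - 8 = -8 + 2 Z$)
$X{\left(I,2 \right)} 40 H{\left(9,\left(-2 + 4\right) + 1 \right)} = \left(-2\right) 40 \left(-8 + 2 \cdot 9\right) = - 80 \left(-8 + 18\right) = \left(-80\right) 10 = -800$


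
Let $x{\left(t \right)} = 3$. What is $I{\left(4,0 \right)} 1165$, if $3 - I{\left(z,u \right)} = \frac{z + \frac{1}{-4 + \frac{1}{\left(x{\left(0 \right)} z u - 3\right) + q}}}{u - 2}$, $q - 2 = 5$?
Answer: $\frac{17009}{3} \approx 5669.7$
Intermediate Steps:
$q = 7$ ($q = 2 + 5 = 7$)
$I{\left(z,u \right)} = 3 - \frac{z + \frac{1}{-4 + \frac{1}{4 + 3 u z}}}{-2 + u}$ ($I{\left(z,u \right)} = 3 - \frac{z + \frac{1}{-4 + \frac{1}{\left(3 z u - 3\right) + 7}}}{u - 2} = 3 - \frac{z + \frac{1}{-4 + \frac{1}{\left(3 u z - 3\right) + 7}}}{-2 + u} = 3 - \frac{z + \frac{1}{-4 + \frac{1}{\left(-3 + 3 u z\right) + 7}}}{-2 + u} = 3 - \frac{z + \frac{1}{-4 + \frac{1}{4 + 3 u z}}}{-2 + u}$)
$I{\left(4,0 \right)} 1165 = \frac{-86 - 60 + 45 \cdot 0 - 0 \cdot 4 - 0 \cdot 4^{2} + 36 \cdot 4 \cdot 0^{2}}{3 \left(-10 + 5 \cdot 0 - 0 \cdot 4 + 4 \cdot 4 \cdot 0^{2}\right)} 1165 = \frac{-86 - 60 + 0 + 0 - 0 \cdot 16 + 36 \cdot 4 \cdot 0}{3 \left(-10 + 0 + 0 + 4 \cdot 4 \cdot 0\right)} 1165 = \frac{-86 - 60 + 0 + 0 + 0 + 0}{3 \left(-10 + 0 + 0 + 0\right)} 1165 = \frac{1}{3} \frac{1}{-10} \left(-146\right) 1165 = \frac{1}{3} \left(- \frac{1}{10}\right) \left(-146\right) 1165 = \frac{73}{15} \cdot 1165 = \frac{17009}{3}$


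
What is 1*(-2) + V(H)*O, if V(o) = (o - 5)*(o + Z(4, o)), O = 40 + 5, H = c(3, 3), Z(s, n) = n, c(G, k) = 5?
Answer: -2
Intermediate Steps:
H = 5
O = 45
V(o) = 2*o*(-5 + o) (V(o) = (o - 5)*(o + o) = (-5 + o)*(2*o) = 2*o*(-5 + o))
1*(-2) + V(H)*O = 1*(-2) + (2*5*(-5 + 5))*45 = -2 + (2*5*0)*45 = -2 + 0*45 = -2 + 0 = -2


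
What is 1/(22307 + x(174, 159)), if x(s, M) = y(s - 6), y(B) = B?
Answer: 1/22475 ≈ 4.4494e-5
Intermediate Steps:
x(s, M) = -6 + s (x(s, M) = s - 6 = -6 + s)
1/(22307 + x(174, 159)) = 1/(22307 + (-6 + 174)) = 1/(22307 + 168) = 1/22475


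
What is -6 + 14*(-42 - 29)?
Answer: -1000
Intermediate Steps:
-6 + 14*(-42 - 29) = -6 + 14*(-71) = -6 - 994 = -1000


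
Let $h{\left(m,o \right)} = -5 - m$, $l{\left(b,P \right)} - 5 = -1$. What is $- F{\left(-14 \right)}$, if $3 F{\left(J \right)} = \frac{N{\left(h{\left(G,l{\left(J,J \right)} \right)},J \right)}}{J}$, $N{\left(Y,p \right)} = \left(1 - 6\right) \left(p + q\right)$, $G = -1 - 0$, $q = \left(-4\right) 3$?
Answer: $\frac{65}{21} \approx 3.0952$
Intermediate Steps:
$l{\left(b,P \right)} = 4$ ($l{\left(b,P \right)} = 5 - 1 = 4$)
$q = -12$
$G = -1$ ($G = -1 + 0 = -1$)
$N{\left(Y,p \right)} = 60 - 5 p$ ($N{\left(Y,p \right)} = \left(1 - 6\right) \left(p - 12\right) = - 5 \left(-12 + p\right) = 60 - 5 p$)
$F{\left(J \right)} = \frac{60 - 5 J}{3 J}$ ($F{\left(J \right)} = \frac{\left(60 - 5 J\right) \frac{1}{J}}{3} = \frac{\frac{1}{J} \left(60 - 5 J\right)}{3} = \frac{60 - 5 J}{3 J}$)
$- F{\left(-14 \right)} = - (- \frac{5}{3} + \frac{20}{-14}) = - (- \frac{5}{3} + 20 \left(- \frac{1}{14}\right)) = - (- \frac{5}{3} - \frac{10}{7}) = \left(-1\right) \left(- \frac{65}{21}\right) = \frac{65}{21}$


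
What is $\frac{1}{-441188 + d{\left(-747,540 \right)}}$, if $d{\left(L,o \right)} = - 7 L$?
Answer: $- \frac{1}{435959} \approx -2.2938 \cdot 10^{-6}$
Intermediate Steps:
$\frac{1}{-441188 + d{\left(-747,540 \right)}} = \frac{1}{-441188 - -5229} = \frac{1}{-441188 + 5229} = \frac{1}{-435959} = - \frac{1}{435959}$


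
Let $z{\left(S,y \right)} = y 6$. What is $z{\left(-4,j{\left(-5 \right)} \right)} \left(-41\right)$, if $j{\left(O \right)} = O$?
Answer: $1230$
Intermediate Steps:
$z{\left(S,y \right)} = 6 y$
$z{\left(-4,j{\left(-5 \right)} \right)} \left(-41\right) = 6 \left(-5\right) \left(-41\right) = \left(-30\right) \left(-41\right) = 1230$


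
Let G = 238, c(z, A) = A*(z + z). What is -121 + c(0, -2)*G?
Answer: -121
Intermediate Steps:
c(z, A) = 2*A*z (c(z, A) = A*(2*z) = 2*A*z)
-121 + c(0, -2)*G = -121 + (2*(-2)*0)*238 = -121 + 0*238 = -121 + 0 = -121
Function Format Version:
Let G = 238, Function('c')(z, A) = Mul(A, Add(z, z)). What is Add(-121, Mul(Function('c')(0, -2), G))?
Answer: -121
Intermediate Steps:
Function('c')(z, A) = Mul(2, A, z) (Function('c')(z, A) = Mul(A, Mul(2, z)) = Mul(2, A, z))
Add(-121, Mul(Function('c')(0, -2), G)) = Add(-121, Mul(Mul(2, -2, 0), 238)) = Add(-121, Mul(0, 238)) = Add(-121, 0) = -121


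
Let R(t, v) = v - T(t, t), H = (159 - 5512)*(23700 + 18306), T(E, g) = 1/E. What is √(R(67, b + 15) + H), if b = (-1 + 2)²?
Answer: I*√1009388019945/67 ≈ 14995.0*I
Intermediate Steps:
H = -224858118 (H = -5353*42006 = -224858118)
b = 1 (b = 1² = 1)
R(t, v) = v - 1/t
√(R(67, b + 15) + H) = √(((1 + 15) - 1/67) - 224858118) = √((16 - 1*1/67) - 224858118) = √((16 - 1/67) - 224858118) = √(1071/67 - 224858118) = √(-15065492835/67) = I*√1009388019945/67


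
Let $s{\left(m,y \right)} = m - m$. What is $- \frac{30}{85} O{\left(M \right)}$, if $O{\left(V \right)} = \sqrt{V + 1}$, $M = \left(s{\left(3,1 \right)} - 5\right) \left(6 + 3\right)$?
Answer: $- \frac{12 i \sqrt{11}}{17} \approx - 2.3411 i$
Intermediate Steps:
$s{\left(m,y \right)} = 0$
$M = -45$ ($M = \left(0 - 5\right) \left(6 + 3\right) = \left(-5\right) 9 = -45$)
$O{\left(V \right)} = \sqrt{1 + V}$
$- \frac{30}{85} O{\left(M \right)} = - \frac{30}{85} \sqrt{1 - 45} = \left(-30\right) \frac{1}{85} \sqrt{-44} = - \frac{6 \cdot 2 i \sqrt{11}}{17} = - \frac{12 i \sqrt{11}}{17}$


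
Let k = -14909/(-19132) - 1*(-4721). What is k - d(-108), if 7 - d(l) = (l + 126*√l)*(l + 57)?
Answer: 195582213/19132 - 38556*I*√3 ≈ 10223.0 - 66781.0*I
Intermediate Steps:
d(l) = 7 - (57 + l)*(l + 126*√l) (d(l) = 7 - (l + 126*√l)*(l + 57) = 7 - (l + 126*√l)*(57 + l) = 7 - (57 + l)*(l + 126*√l))
k = 90337081/19132 (k = -14909*(-1/19132) + 4721 = 14909/19132 + 4721 = 90337081/19132 ≈ 4721.8)
k - d(-108) = 90337081/19132 - (7 - 1*(-108)² - 43092*I*√3 - (-81648)*I*√3 - 57*(-108)) = 90337081/19132 - (7 - 1*11664 - 43092*I*√3 - (-81648)*I*√3 + 6156) = 90337081/19132 - (7 - 11664 - 43092*I*√3 + 81648*I*√3 + 6156) = 90337081/19132 - (-5501 + 38556*I*√3) = 90337081/19132 + (5501 - 38556*I*√3) = 195582213/19132 - 38556*I*√3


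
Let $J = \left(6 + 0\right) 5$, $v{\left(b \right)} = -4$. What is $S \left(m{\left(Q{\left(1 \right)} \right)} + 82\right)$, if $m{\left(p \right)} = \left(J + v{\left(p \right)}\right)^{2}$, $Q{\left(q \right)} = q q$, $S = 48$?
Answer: $36384$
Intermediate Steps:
$J = 30$ ($J = 6 \cdot 5 = 30$)
$Q{\left(q \right)} = q^{2}$
$m{\left(p \right)} = 676$ ($m{\left(p \right)} = \left(30 - 4\right)^{2} = 26^{2} = 676$)
$S \left(m{\left(Q{\left(1 \right)} \right)} + 82\right) = 48 \left(676 + 82\right) = 48 \cdot 758 = 36384$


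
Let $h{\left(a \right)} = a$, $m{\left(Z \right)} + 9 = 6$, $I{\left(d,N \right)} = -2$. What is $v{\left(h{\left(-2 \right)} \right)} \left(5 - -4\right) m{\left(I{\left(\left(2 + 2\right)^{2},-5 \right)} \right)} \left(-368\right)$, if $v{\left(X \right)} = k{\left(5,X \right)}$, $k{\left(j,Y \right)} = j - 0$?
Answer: $49680$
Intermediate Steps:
$m{\left(Z \right)} = -3$ ($m{\left(Z \right)} = -9 + 6 = -3$)
$k{\left(j,Y \right)} = j$ ($k{\left(j,Y \right)} = j + 0 = j$)
$v{\left(X \right)} = 5$
$v{\left(h{\left(-2 \right)} \right)} \left(5 - -4\right) m{\left(I{\left(\left(2 + 2\right)^{2},-5 \right)} \right)} \left(-368\right) = 5 \left(5 - -4\right) \left(-3\right) \left(-368\right) = 5 \left(5 + 4\right) \left(-3\right) \left(-368\right) = 5 \cdot 9 \left(-3\right) \left(-368\right) = 45 \left(-3\right) \left(-368\right) = \left(-135\right) \left(-368\right) = 49680$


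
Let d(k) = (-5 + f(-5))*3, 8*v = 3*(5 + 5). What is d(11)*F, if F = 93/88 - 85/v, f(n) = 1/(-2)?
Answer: 5705/16 ≈ 356.56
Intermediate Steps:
f(n) = -½
v = 15/4 (v = (3*(5 + 5))/8 = (3*10)/8 = (⅛)*30 = 15/4 ≈ 3.7500)
d(k) = -33/2 (d(k) = (-5 - ½)*3 = -11/2*3 = -33/2)
F = -5705/264 (F = 93/88 - 85/15/4 = 93*(1/88) - 85*4/15 = 93/88 - 68/3 = -5705/264 ≈ -21.610)
d(11)*F = -33/2*(-5705/264) = 5705/16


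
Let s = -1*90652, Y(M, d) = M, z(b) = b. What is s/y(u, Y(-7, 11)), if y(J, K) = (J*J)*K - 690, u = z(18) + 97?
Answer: 90652/93265 ≈ 0.97198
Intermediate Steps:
u = 115 (u = 18 + 97 = 115)
y(J, K) = -690 + K*J**2 (y(J, K) = J**2*K - 690 = K*J**2 - 690 = -690 + K*J**2)
s = -90652
s/y(u, Y(-7, 11)) = -90652/(-690 - 7*115**2) = -90652/(-690 - 7*13225) = -90652/(-690 - 92575) = -90652/(-93265) = -90652*(-1/93265) = 90652/93265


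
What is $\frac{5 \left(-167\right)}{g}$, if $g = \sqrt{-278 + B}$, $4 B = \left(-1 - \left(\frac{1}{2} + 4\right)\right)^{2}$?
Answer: $\frac{3340 i \sqrt{4327}}{4327} \approx 50.775 i$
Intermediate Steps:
$B = \frac{121}{16}$ ($B = \frac{\left(-1 - \left(\frac{1}{2} + 4\right)\right)^{2}}{4} = \frac{\left(-1 - \frac{9}{2}\right)^{2}}{4} = \frac{\left(- \frac{11}{2}\right)^{2}}{4} = \frac{1}{4} \cdot \frac{121}{4} = \frac{121}{16} \approx 7.5625$)
$g = \frac{i \sqrt{4327}}{4}$ ($g = \sqrt{-278 + \frac{121}{16}} = \sqrt{- \frac{4327}{16}} = \frac{i \sqrt{4327}}{4} \approx 16.445 i$)
$\frac{5 \left(-167\right)}{g} = \frac{5 \left(-167\right)}{\frac{1}{4} i \sqrt{4327}} = - 835 \left(- \frac{4 i \sqrt{4327}}{4327}\right) = \frac{3340 i \sqrt{4327}}{4327}$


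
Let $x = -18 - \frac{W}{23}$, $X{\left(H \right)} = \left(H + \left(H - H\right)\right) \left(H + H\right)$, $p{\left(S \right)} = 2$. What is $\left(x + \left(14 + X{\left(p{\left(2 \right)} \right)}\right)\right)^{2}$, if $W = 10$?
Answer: $\frac{6724}{529} \approx 12.711$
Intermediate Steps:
$X{\left(H \right)} = 2 H^{2}$ ($X{\left(H \right)} = \left(H + 0\right) 2 H = H 2 H = 2 H^{2}$)
$x = - \frac{424}{23}$ ($x = -18 - \frac{10}{23} = - \frac{424}{23} \approx -18.435$)
$\left(x + \left(14 + X{\left(p{\left(2 \right)} \right)}\right)\right)^{2} = \left(- \frac{424}{23} + \left(14 + 2 \cdot 2^{2}\right)\right)^{2} = \left(- \frac{424}{23} + \left(14 + 2 \cdot 4\right)\right)^{2} = \left(- \frac{424}{23} + \left(14 + 8\right)\right)^{2} = \left(- \frac{424}{23} + 22\right)^{2} = \left(\frac{82}{23}\right)^{2} = \frac{6724}{529}$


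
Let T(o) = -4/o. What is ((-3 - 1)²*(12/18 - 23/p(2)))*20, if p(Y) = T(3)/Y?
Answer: 33760/3 ≈ 11253.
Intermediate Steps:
p(Y) = -4/(3*Y) (p(Y) = (-4/3)/Y = (-4*⅓)/Y = -4/(3*Y))
((-3 - 1)²*(12/18 - 23/p(2)))*20 = ((-3 - 1)²*(12/18 - 23/((-4/3/2))))*20 = ((-4)²*(12*(1/18) - 23/((-4/3*½))))*20 = (16*(⅔ - 23/(-⅔)))*20 = (16*(⅔ - 23*(-3/2)))*20 = (16*(⅔ + 69/2))*20 = (16*(211/6))*20 = (1688/3)*20 = 33760/3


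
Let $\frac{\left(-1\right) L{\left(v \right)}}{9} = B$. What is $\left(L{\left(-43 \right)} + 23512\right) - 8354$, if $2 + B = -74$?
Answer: $15842$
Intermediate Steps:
$B = -76$ ($B = -2 - 74 = -76$)
$L{\left(v \right)} = 684$ ($L{\left(v \right)} = \left(-9\right) \left(-76\right) = 684$)
$\left(L{\left(-43 \right)} + 23512\right) - 8354 = \left(684 + 23512\right) - 8354 = 24196 - 8354 = 15842$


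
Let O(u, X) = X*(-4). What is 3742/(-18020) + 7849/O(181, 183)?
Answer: -36044531/3297660 ≈ -10.930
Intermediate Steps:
O(u, X) = -4*X
3742/(-18020) + 7849/O(181, 183) = 3742/(-18020) + 7849/((-4*183)) = 3742*(-1/18020) + 7849/(-732) = -1871/9010 + 7849*(-1/732) = -1871/9010 - 7849/732 = -36044531/3297660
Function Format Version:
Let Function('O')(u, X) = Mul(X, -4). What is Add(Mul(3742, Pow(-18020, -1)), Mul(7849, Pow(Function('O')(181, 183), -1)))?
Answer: Rational(-36044531, 3297660) ≈ -10.930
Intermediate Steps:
Function('O')(u, X) = Mul(-4, X)
Add(Mul(3742, Pow(-18020, -1)), Mul(7849, Pow(Function('O')(181, 183), -1))) = Add(Mul(3742, Pow(-18020, -1)), Mul(7849, Pow(Mul(-4, 183), -1))) = Add(Mul(3742, Rational(-1, 18020)), Mul(7849, Pow(-732, -1))) = Add(Rational(-1871, 9010), Mul(7849, Rational(-1, 732))) = Add(Rational(-1871, 9010), Rational(-7849, 732)) = Rational(-36044531, 3297660)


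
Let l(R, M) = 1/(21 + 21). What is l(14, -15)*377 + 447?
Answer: 19151/42 ≈ 455.98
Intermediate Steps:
l(R, M) = 1/42
l(14, -15)*377 + 447 = (1/42)*377 + 447 = 377/42 + 447 = 19151/42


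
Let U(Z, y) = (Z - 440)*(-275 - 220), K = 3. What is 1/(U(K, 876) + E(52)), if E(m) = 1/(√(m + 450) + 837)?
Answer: 75717496971/16378830447809693 + √502/32757660895619386 ≈ 4.6229e-6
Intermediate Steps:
U(Z, y) = 217800 - 495*Z (U(Z, y) = (-440 + Z)*(-495) = 217800 - 495*Z)
E(m) = 1/(837 + √(450 + m)) (E(m) = 1/(√(450 + m) + 837) = 1/(837 + √(450 + m)))
1/(U(K, 876) + E(52)) = 1/((217800 - 495*3) + 1/(837 + √(450 + 52))) = 1/((217800 - 1485) + 1/(837 + √502)) = 1/(216315 + 1/(837 + √502))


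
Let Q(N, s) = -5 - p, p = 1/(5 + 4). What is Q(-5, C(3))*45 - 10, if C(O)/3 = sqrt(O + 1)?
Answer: -240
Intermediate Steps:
p = 1/9 ≈ 0.11111
C(O) = 3*sqrt(1 + O) (C(O) = 3*sqrt(O + 1) = 3*sqrt(1 + O))
Q(N, s) = -46/9 (Q(N, s) = -5 - 1*1/9 = -5 - 1/9 = -46/9)
Q(-5, C(3))*45 - 10 = -46/9*45 - 10 = -230 - 10 = -240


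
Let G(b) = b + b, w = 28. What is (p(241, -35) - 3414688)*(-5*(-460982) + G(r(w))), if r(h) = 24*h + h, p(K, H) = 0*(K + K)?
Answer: -7875329081280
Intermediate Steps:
p(K, H) = 0 (p(K, H) = 0*(2*K) = 0)
r(h) = 25*h
G(b) = 2*b
(p(241, -35) - 3414688)*(-5*(-460982) + G(r(w))) = (0 - 3414688)*(-5*(-460982) + 2*(25*28)) = -3414688*(2304910 + 2*700) = -3414688*(2304910 + 1400) = -3414688*2306310 = -7875329081280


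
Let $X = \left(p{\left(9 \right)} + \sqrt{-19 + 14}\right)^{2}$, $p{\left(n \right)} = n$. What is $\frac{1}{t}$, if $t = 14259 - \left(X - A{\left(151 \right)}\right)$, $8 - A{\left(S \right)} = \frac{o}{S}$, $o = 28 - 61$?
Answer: $\frac{151 i}{2 \left(1359 \sqrt{5} + 1071437 i\right)} \approx 7.0465 \cdot 10^{-5} + 1.9985 \cdot 10^{-7} i$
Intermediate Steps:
$o = -33$
$A{\left(S \right)} = 8 + \frac{33}{S}$ ($A{\left(S \right)} = 8 - - \frac{33}{S} = 8 + \frac{33}{S}$)
$X = \left(9 + i \sqrt{5}\right)^{2}$ ($X = \left(9 + \sqrt{-19 + 14}\right)^{2} = \left(9 + \sqrt{-5}\right)^{2} = \left(9 + i \sqrt{5}\right)^{2} \approx 76.0 + 40.249 i$)
$t = \frac{2154350}{151} - \left(9 + i \sqrt{5}\right)^{2}$ ($t = 14259 - \left(\left(9 + i \sqrt{5}\right)^{2} - \left(8 + \frac{33}{151}\right)\right) = 14259 - \left(\left(9 + i \sqrt{5}\right)^{2} - \frac{1241}{151}\right) = 14259 - \left(- \frac{1241}{151} + \left(9 + i \sqrt{5}\right)^{2}\right) = 14259 + \left(\frac{1241}{151} - \left(9 + i \sqrt{5}\right)^{2}\right) = \frac{2154350}{151} - \left(9 + i \sqrt{5}\right)^{2} \approx 14191.0 - 40.249 i$)
$\frac{1}{t} = \frac{1}{\frac{2142874}{151} - 18 i \sqrt{5}}$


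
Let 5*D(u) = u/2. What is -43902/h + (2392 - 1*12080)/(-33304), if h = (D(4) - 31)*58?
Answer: 51364808/2052359 ≈ 25.027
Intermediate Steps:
D(u) = u/10 (D(u) = (u/2)/5 = u/10)
h = -8874/5 (h = ((⅒)*4 - 31)*58 = (⅖ - 31)*58 = -153/5*58 = -8874/5 ≈ -1774.8)
-43902/h + (2392 - 1*12080)/(-33304) = -43902/(-8874/5) + (2392 - 1*12080)/(-33304) = -43902*(-5/8874) + (2392 - 12080)*(-1/33304) = 12195/493 - 9688*(-1/33304) = 12195/493 + 1211/4163 = 51364808/2052359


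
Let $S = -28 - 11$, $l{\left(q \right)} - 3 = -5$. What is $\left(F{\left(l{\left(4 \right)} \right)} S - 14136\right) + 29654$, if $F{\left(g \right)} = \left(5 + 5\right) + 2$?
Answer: $15050$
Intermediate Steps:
$l{\left(q \right)} = -2$ ($l{\left(q \right)} = 3 - 5 = -2$)
$F{\left(g \right)} = 12$ ($F{\left(g \right)} = 10 + 2 = 12$)
$S = -39$
$\left(F{\left(l{\left(4 \right)} \right)} S - 14136\right) + 29654 = \left(12 \left(-39\right) - 14136\right) + 29654 = \left(-468 - 14136\right) + 29654 = -14604 + 29654 = 15050$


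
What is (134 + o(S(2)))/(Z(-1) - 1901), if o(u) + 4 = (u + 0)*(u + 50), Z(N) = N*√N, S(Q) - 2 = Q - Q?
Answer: -222417/1806901 + 117*I/1806901 ≈ -0.12309 + 6.4752e-5*I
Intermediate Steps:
S(Q) = 2 (S(Q) = 2 + (Q - Q) = 2 + 0 = 2)
Z(N) = N^(3/2)
o(u) = -4 + u*(50 + u) (o(u) = -4 + (u + 0)*(u + 50) = -4 + u*(50 + u))
(134 + o(S(2)))/(Z(-1) - 1901) = (134 + (-4 + 2² + 50*2))/((-1)^(3/2) - 1901) = (134 + (-4 + 4 + 100))/(-I - 1901) = (134 + 100)/(-1901 - I) = 234*((-1901 + I)/3613802) = 117*(-1901 + I)/1806901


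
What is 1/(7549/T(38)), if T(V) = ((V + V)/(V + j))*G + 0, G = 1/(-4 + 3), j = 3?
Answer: -76/309509 ≈ -0.00024555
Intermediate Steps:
G = -1 (G = 1/(-1) = -1)
T(V) = -2*V/(3 + V) (T(V) = ((V + V)/(V + 3))*(-1) + 0 = ((2*V)/(3 + V))*(-1) + 0 = (2*V/(3 + V))*(-1) + 0 = -2*V/(3 + V) + 0 = -2*V/(3 + V))
1/(7549/T(38)) = 1/(7549/((-2*38/(3 + 38)))) = 1/(7549/((-2*38/41))) = 1/(7549/((-2*38*1/41))) = 1/(7549/(-76/41)) = 1/(7549*(-41/76)) = 1/(-309509/76) = -76/309509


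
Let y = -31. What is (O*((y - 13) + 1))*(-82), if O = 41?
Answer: 144566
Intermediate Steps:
(O*((y - 13) + 1))*(-82) = (41*((-31 - 13) + 1))*(-82) = (41*(-44 + 1))*(-82) = (41*(-43))*(-82) = -1763*(-82) = 144566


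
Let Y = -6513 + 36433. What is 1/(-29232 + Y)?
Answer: 1/688 ≈ 0.0014535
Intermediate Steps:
Y = 29920
1/(-29232 + Y) = 1/(-29232 + 29920) = 1/688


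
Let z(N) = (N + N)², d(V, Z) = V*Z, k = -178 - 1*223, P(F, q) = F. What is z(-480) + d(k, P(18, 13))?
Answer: 914382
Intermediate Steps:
k = -401 (k = -178 - 223 = -401)
z(N) = 4*N² (z(N) = (2*N)² = 4*N²)
z(-480) + d(k, P(18, 13)) = 4*(-480)² - 401*18 = 4*230400 - 7218 = 921600 - 7218 = 914382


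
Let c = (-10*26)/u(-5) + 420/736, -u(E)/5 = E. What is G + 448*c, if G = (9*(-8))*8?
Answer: -572648/115 ≈ -4979.5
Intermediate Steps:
u(E) = -5*E
c = -9043/920 (c = (-10*26)/((-5*(-5))) + 420/736 = -260/25 + 420*(1/736) = -260*1/25 + 105/184 = -52/5 + 105/184 = -9043/920 ≈ -9.8293)
G = -576 (G = -72*8 = -576)
G + 448*c = -576 + 448*(-9043/920) = -576 - 506408/115 = -572648/115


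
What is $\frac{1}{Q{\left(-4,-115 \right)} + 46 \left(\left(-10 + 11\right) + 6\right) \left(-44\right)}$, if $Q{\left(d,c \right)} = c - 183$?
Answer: $- \frac{1}{14466} \approx -6.9128 \cdot 10^{-5}$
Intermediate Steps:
$Q{\left(d,c \right)} = -183 + c$
$\frac{1}{Q{\left(-4,-115 \right)} + 46 \left(\left(-10 + 11\right) + 6\right) \left(-44\right)} = \frac{1}{\left(-183 - 115\right) + 46 \left(\left(-10 + 11\right) + 6\right) \left(-44\right)} = \frac{1}{-298 + 46 \left(1 + 6\right) \left(-44\right)} = \frac{1}{-298 + 46 \cdot 7 \left(-44\right)} = \frac{1}{-298 + 322 \left(-44\right)} = \frac{1}{-298 - 14168} = \frac{1}{-14466} = - \frac{1}{14466}$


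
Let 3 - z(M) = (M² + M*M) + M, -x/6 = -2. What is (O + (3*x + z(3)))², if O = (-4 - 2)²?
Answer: 2916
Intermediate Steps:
x = 12 (x = -6*(-2) = 12)
z(M) = 3 - M - 2*M² (z(M) = 3 - ((M² + M*M) + M) = 3 - ((M² + M²) + M) = 3 - (2*M² + M) = 3 - (M + 2*M²) = 3 + (-M - 2*M²) = 3 - M - 2*M²)
O = 36 (O = (-6)² = 36)
(O + (3*x + z(3)))² = (36 + (3*12 + (3 - 1*3 - 2*3²)))² = (36 + (36 + (3 - 3 - 2*9)))² = (36 + (36 + (3 - 3 - 18)))² = (36 + (36 - 18))² = (36 + 18)² = 54² = 2916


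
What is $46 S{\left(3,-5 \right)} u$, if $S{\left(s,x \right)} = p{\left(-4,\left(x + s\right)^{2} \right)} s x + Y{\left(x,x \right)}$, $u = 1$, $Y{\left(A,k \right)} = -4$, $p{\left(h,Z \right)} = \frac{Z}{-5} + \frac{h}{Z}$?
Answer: $1058$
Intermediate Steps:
$p{\left(h,Z \right)} = - \frac{Z}{5} + \frac{h}{Z}$ ($p{\left(h,Z \right)} = Z \left(- \frac{1}{5}\right) + \frac{h}{Z} = - \frac{Z}{5} + \frac{h}{Z}$)
$S{\left(s,x \right)} = -4 + s x \left(- \frac{4}{\left(s + x\right)^{2}} - \frac{\left(s + x\right)^{2}}{5}\right)$ ($S{\left(s,x \right)} = \left(- \frac{\left(x + s\right)^{2}}{5} - \frac{4}{\left(x + s\right)^{2}}\right) s x - 4 = \left(- \frac{\left(s + x\right)^{2}}{5} - \frac{4}{\left(s + x\right)^{2}}\right) s x - 4 = \left(- \frac{4}{\left(s + x\right)^{2}} - \frac{\left(s + x\right)^{2}}{5}\right) s x - 4 = s \left(- \frac{4}{\left(s + x\right)^{2}} - \frac{\left(s + x\right)^{2}}{5}\right) x - 4 = s x \left(- \frac{4}{\left(s + x\right)^{2}} - \frac{\left(s + x\right)^{2}}{5}\right) - 4 = -4 + s x \left(- \frac{4}{\left(s + x\right)^{2}} - \frac{\left(s + x\right)^{2}}{5}\right)$)
$46 S{\left(3,-5 \right)} u = 46 \left(-4 - 12 \left(-5\right) \frac{1}{\left(3 - 5\right)^{2}} - \frac{3}{5} \left(-5\right) \left(3 - 5\right)^{2}\right) 1 = 46 \left(-4 - 12 \left(-5\right) \frac{1}{4} - \frac{3}{5} \left(-5\right) \left(-2\right)^{2}\right) 1 = 46 \left(-4 - 12 \left(-5\right) \frac{1}{4} - \frac{3}{5} \left(-5\right) 4\right) 1 = 46 \left(-4 + 15 + 12\right) 1 = 46 \cdot 23 \cdot 1 = 1058 \cdot 1 = 1058$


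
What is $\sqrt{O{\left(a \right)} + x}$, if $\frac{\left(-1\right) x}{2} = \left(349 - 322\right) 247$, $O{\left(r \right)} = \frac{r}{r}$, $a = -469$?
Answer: $i \sqrt{13337} \approx 115.49 i$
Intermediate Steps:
$O{\left(r \right)} = 1$
$x = -13338$ ($x = - 2 \left(349 - 322\right) 247 = - 2 \cdot 27 \cdot 247 = \left(-2\right) 6669 = -13338$)
$\sqrt{O{\left(a \right)} + x} = \sqrt{1 - 13338} = \sqrt{-13337} = i \sqrt{13337}$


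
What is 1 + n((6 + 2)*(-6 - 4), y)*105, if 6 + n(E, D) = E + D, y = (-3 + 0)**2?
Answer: -8084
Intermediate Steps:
y = 9 (y = (-3)**2 = 9)
n(E, D) = -6 + D + E (n(E, D) = -6 + (E + D) = -6 + (D + E) = -6 + D + E)
1 + n((6 + 2)*(-6 - 4), y)*105 = 1 + (-6 + 9 + (6 + 2)*(-6 - 4))*105 = 1 + (-6 + 9 + 8*(-10))*105 = 1 + (-6 + 9 - 80)*105 = 1 - 77*105 = 1 - 8085 = -8084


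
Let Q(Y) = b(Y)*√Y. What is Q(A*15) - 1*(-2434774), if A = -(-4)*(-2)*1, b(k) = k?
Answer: 2434774 - 240*I*√30 ≈ 2.4348e+6 - 1314.5*I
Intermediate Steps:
A = -8 (A = -4*2*1 = -8*1 = -8)
Q(Y) = Y^(3/2) (Q(Y) = Y*√Y = Y^(3/2))
Q(A*15) - 1*(-2434774) = (-8*15)^(3/2) - 1*(-2434774) = (-120)^(3/2) + 2434774 = -240*I*√30 + 2434774 = 2434774 - 240*I*√30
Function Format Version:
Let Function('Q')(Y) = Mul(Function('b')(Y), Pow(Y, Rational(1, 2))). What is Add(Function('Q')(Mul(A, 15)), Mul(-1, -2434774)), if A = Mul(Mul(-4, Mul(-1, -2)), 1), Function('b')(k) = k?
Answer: Add(2434774, Mul(-240, I, Pow(30, Rational(1, 2)))) ≈ Add(2.4348e+6, Mul(-1314.5, I))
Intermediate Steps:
A = -8 (A = Mul(Mul(-4, 2), 1) = Mul(-8, 1) = -8)
Function('Q')(Y) = Pow(Y, Rational(3, 2)) (Function('Q')(Y) = Mul(Y, Pow(Y, Rational(1, 2))) = Pow(Y, Rational(3, 2)))
Add(Function('Q')(Mul(A, 15)), Mul(-1, -2434774)) = Add(Pow(Mul(-8, 15), Rational(3, 2)), Mul(-1, -2434774)) = Add(Pow(-120, Rational(3, 2)), 2434774) = Add(Mul(-240, I, Pow(30, Rational(1, 2))), 2434774) = Add(2434774, Mul(-240, I, Pow(30, Rational(1, 2))))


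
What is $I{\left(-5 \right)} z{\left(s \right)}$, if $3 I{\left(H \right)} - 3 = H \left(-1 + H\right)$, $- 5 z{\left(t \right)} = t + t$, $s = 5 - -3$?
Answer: $- \frac{176}{5} \approx -35.2$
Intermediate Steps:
$s = 8$ ($s = 5 + 3 = 8$)
$z{\left(t \right)} = - \frac{2 t}{5}$ ($z{\left(t \right)} = - \frac{t + t}{5} = - \frac{2 t}{5}$)
$I{\left(H \right)} = 1 + \frac{H \left(-1 + H\right)}{3}$
$I{\left(-5 \right)} z{\left(s \right)} = \left(1 - - \frac{5}{3} + \frac{\left(-5\right)^{2}}{3}\right) \left(\left(- \frac{2}{5}\right) 8\right) = \left(1 + \frac{5}{3} + \frac{1}{3} \cdot 25\right) \left(- \frac{16}{5}\right) = \left(1 + \frac{5}{3} + \frac{25}{3}\right) \left(- \frac{16}{5}\right) = 11 \left(- \frac{16}{5}\right) = - \frac{176}{5}$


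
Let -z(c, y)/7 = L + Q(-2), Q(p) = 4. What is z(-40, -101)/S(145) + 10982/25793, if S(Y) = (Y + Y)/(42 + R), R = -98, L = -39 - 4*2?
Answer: -215791014/3739985 ≈ -57.698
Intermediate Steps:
L = -47 (L = -39 - 8 = -47)
S(Y) = -Y/28 (S(Y) = (Y + Y)/(42 - 98) = (2*Y)/(-56) = (2*Y)*(-1/56) = -Y/28)
z(c, y) = 301 (z(c, y) = -7*(-47 + 4) = -7*(-43) = 301)
z(-40, -101)/S(145) + 10982/25793 = 301/((-1/28*145)) + 10982/25793 = 301/(-145/28) + 10982*(1/25793) = 301*(-28/145) + 10982/25793 = -8428/145 + 10982/25793 = -215791014/3739985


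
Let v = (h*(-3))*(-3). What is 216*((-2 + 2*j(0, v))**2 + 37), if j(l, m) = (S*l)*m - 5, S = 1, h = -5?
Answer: 39096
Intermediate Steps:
v = -45 (v = -5*(-3)*(-3) = 15*(-3) = -45)
j(l, m) = -5 + l*m (j(l, m) = (1*l)*m - 5 = l*m - 5 = -5 + l*m)
216*((-2 + 2*j(0, v))**2 + 37) = 216*((-2 + 2*(-5 + 0*(-45)))**2 + 37) = 216*((-2 + 2*(-5 + 0))**2 + 37) = 216*((-2 + 2*(-5))**2 + 37) = 216*((-2 - 10)**2 + 37) = 216*((-12)**2 + 37) = 216*(144 + 37) = 216*181 = 39096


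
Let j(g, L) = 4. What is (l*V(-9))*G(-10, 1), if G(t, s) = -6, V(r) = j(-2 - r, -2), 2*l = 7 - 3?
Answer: -48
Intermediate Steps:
l = 2 (l = (7 - 3)/2 = (½)*4 = 2)
V(r) = 4
(l*V(-9))*G(-10, 1) = (2*4)*(-6) = 8*(-6) = -48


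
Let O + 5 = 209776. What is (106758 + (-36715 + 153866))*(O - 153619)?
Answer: 12572938168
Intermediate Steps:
O = 209771 (O = -5 + 209776 = 209771)
(106758 + (-36715 + 153866))*(O - 153619) = (106758 + (-36715 + 153866))*(209771 - 153619) = (106758 + 117151)*56152 = 223909*56152 = 12572938168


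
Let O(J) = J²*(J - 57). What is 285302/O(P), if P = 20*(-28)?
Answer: -142651/96745600 ≈ -0.0014745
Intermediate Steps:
P = -560
O(J) = J²*(-57 + J)
285302/O(P) = 285302/(((-560)²*(-57 - 560))) = 285302/((313600*(-617))) = 285302/(-193491200) = 285302*(-1/193491200) = -142651/96745600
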